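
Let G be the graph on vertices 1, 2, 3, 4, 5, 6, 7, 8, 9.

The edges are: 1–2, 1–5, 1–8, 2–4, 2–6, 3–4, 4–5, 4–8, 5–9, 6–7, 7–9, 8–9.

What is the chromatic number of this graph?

2

6 and 7 are adjacent, so at least 2 colors are needed.
A valid assignment using 2 colors: 1=red, 2=blue, 3=blue, 4=red, 5=blue, 6=red, 7=blue, 8=blue, 9=red. No two adjacent vertices share a color.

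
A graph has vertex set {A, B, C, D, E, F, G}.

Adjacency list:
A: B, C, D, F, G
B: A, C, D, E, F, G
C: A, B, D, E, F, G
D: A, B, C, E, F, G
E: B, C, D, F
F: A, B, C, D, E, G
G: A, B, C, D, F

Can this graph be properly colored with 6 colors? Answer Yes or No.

The chromatic number is 6. A, B, C, D, F, G are pairwise adjacent (a clique of size 6), so at least 6 colors are needed.
One proper 6-coloring: A=6, B=2, C=3, D=4, E=5, F=1, G=5.
That is already a proper 6-coloring.

Yes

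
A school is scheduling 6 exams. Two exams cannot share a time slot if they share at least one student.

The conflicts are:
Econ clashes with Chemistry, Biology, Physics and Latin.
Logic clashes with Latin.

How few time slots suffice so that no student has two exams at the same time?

2

Econ and Chemistry conflict, so at least 2 time slots are needed.
2 time slots suffice: time slot 1 → {Econ, Logic}; time slot 2 → {Chemistry, Biology, Physics, Latin}. Each listed conflict is separated.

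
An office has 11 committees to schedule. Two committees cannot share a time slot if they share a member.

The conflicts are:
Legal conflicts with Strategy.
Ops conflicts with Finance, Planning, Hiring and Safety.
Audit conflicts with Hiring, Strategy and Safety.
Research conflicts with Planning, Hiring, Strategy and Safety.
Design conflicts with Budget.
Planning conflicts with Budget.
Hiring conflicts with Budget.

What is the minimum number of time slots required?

Planning and Budget conflict, so at least 2 time slots are needed.
A valid assignment using 2 time slots: Legal=1, Ops=1, Audit=1, Research=1, Finance=2, Design=2, Planning=2, Hiring=2, Budget=1, Strategy=2, Safety=2. Each listed conflict is separated.

2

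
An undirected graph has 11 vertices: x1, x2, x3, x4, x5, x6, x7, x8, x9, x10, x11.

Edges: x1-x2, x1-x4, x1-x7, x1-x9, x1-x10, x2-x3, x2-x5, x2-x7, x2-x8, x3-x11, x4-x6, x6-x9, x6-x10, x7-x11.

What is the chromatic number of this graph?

3

x1, x2, x7 are pairwise adjacent, so at least 3 colors are needed.
3 colors suffice: color 1 → {x1, x3, x5, x6, x8}; color 2 → {x2, x4, x9, x10, x11}; color 3 → {x7}. Each edge has distinct colors on its endpoints.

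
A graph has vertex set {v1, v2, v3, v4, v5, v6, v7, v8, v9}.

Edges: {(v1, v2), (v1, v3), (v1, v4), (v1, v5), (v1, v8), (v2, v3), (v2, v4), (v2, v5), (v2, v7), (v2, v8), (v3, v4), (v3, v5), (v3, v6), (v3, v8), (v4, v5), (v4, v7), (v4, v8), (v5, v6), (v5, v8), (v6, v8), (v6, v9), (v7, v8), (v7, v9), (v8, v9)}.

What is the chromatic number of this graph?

v1, v2, v3, v4, v5, v8 are mutually adjacent (a clique of size 6), so at least 6 colors are needed.
6 colors suffice: color 1 → {v8}; color 2 → {v3, v7}; color 3 → {v4, v6}; color 4 → {v5, v9}; color 5 → {v2}; color 6 → {v1}. Every edge joins two different colors.

6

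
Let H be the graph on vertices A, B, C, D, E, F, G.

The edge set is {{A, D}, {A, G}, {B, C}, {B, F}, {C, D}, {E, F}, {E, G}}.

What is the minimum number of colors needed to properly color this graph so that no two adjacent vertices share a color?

3

The cycle G-E-F-B-C-D-A-G has odd length 7, so it cannot be 2-colored; at least 3 colors are needed.
3 colors suffice: A=3, B=1, C=2, D=1, E=1, F=2, G=2. Every edge joins two different colors.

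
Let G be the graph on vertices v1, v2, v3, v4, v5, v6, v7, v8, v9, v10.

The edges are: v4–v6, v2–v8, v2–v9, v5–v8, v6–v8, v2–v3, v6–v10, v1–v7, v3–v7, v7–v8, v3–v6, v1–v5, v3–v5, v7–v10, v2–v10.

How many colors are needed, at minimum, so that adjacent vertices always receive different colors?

v6 and v10 are adjacent, so at least 2 colors are needed.
2 colors suffice: color red → {v2, v5, v6, v7}; color blue → {v1, v3, v4, v8, v9, v10}. No two adjacent vertices share a color.

2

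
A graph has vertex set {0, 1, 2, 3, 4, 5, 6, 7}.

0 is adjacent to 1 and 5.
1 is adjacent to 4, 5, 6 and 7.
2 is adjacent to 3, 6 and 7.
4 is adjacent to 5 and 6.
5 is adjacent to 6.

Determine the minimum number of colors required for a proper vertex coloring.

4

1, 4, 5, 6 form a clique, so at least 4 colors are needed.
4 colors suffice: color a → {1, 2}; color b → {0, 3, 6, 7}; color c → {5}; color d → {4}. Each edge has distinct colors on its endpoints.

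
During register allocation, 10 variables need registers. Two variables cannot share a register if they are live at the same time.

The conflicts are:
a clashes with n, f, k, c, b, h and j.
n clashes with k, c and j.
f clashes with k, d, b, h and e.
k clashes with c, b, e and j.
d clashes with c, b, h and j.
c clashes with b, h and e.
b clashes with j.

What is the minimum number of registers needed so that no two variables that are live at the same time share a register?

4

a, n, k, j are mutually in conflict, so at least 4 registers are needed.
4 registers suffice: register 1 → {k, d}; register 2 → {f, c, j}; register 3 → {a, e}; register 4 → {n, b, h}. No two conflicting variables share a register.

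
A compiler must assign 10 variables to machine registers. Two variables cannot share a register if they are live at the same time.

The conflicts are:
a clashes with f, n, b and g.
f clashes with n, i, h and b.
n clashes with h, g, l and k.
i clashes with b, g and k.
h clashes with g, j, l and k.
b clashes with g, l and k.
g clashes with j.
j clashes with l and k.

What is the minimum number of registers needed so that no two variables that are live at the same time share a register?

3

h, j, l pairwise conflict, so at least 3 registers are needed.
3 registers suffice: register 1 → {n, b, j}; register 2 → {a, i, h}; register 3 → {f, g, l, k}. No two conflicting variables share a register.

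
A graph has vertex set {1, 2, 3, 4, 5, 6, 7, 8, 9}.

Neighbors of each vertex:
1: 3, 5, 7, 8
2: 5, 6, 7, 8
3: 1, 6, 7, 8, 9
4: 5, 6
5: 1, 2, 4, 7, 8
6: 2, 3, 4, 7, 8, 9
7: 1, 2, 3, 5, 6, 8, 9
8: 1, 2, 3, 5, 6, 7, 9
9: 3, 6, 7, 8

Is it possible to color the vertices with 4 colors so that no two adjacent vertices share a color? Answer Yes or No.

3, 6, 7, 8, 9 are mutually adjacent (a clique of size 5), so at least 5 colors are needed.
So 4 colors are not enough.

No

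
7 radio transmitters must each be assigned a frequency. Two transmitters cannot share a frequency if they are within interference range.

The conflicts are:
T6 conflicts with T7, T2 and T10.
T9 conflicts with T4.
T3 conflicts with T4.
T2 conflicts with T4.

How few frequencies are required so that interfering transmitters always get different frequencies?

2

T6 and T7 conflict, so at least 2 frequencies are needed.
2 frequencies suffice: T6=1, T7=2, T9=2, T3=2, T2=2, T10=2, T4=1. Every pair that conflicts lands in different frequencies.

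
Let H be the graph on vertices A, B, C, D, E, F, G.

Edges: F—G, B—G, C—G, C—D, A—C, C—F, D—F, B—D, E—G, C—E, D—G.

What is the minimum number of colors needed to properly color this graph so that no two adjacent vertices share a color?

C, D, F, G are pairwise adjacent (a clique of size 4), so at least 4 colors are needed.
4 colors suffice: color 1 → {B, C}; color 2 → {A, G}; color 3 → {D, E}; color 4 → {F}. Every edge joins two different colors.

4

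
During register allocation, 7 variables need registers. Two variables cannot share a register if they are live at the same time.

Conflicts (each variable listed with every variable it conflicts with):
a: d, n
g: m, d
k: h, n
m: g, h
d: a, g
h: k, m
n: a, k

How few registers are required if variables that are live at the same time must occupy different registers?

3

The cycle n-k-h-m-g-d-a-n has odd length 7, so it cannot be 2-colored; at least 3 registers are needed.
A valid assignment using 3 registers: a=2, g=2, k=3, m=1, d=1, h=2, n=1. No two conflicting variables share a register.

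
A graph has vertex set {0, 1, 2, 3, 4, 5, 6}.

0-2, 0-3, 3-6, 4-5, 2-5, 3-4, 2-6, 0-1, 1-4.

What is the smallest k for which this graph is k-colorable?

3

The cycle 0-1-4-5-2-0 has odd length 5, so it cannot be 2-colored; at least 3 colors are needed.
A valid assignment using 3 colors: 0=a, 1=b, 2=b, 3=b, 4=a, 5=c, 6=a. No two adjacent vertices share a color.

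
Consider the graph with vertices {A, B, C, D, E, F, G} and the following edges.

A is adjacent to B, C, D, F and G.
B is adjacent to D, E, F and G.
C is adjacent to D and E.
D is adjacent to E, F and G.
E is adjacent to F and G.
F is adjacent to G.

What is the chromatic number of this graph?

5

B, D, E, F, G are pairwise adjacent (a clique of size 5), so at least 5 colors are needed.
5 colors suffice: color 1 → {D}; color 2 → {B, C}; color 3 → {F}; color 4 → {A, E}; color 5 → {G}. Every edge joins two different colors.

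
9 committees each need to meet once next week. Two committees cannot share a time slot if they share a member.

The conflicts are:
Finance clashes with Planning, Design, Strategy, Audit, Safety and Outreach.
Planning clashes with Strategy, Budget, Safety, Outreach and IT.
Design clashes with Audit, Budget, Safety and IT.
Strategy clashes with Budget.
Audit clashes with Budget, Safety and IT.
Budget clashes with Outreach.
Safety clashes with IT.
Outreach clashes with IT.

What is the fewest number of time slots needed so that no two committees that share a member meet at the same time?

4

Design, Audit, Safety, IT are mutually in conflict, so at least 4 time slots are needed.
Using 4 time slots: Finance=2, Planning=1, Design=1, Strategy=3, Audit=4, Budget=2, Safety=3, Outreach=3, IT=2. No two conflicting committees share a time slot.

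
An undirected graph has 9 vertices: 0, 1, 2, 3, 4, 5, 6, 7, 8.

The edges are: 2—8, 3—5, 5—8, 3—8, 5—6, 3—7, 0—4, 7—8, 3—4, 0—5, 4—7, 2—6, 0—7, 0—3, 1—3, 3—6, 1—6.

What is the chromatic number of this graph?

4

0, 3, 4, 7 form a clique, so at least 4 colors are needed.
4 colors suffice: color a → {2, 3}; color b → {1, 5, 7}; color c → {0, 6, 8}; color d → {4}. No two adjacent vertices share a color.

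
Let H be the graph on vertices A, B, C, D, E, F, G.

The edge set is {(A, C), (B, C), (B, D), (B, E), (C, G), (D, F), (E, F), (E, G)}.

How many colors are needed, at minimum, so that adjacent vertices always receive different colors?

B and C are adjacent, so at least 2 colors are needed.
A valid assignment using 2 colors: A=red, B=red, C=blue, D=blue, E=blue, F=red, G=red. Every edge joins two different colors.

2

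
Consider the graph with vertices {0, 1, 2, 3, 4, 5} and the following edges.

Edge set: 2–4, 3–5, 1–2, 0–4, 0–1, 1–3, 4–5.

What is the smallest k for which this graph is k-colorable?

The cycle 5-3-1-0-4-5 has odd length 5, so it cannot be 2-colored; at least 3 colors are needed.
3 colors suffice: color a → {1, 4}; color b → {0, 2, 3}; color c → {5}. Every edge joins two different colors.

3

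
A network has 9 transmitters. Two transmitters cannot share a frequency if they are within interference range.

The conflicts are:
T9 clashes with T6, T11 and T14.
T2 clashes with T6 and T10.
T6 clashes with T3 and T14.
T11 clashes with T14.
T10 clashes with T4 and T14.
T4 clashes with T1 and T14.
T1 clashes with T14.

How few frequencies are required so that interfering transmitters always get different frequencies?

3

T9, T11, T14 all conflict with each other, so at least 3 frequencies are needed.
Using 3 frequencies: T9=3, T2=1, T6=2, T3=1, T11=2, T10=3, T4=2, T1=3, T14=1. No two conflicting transmitters share a frequency.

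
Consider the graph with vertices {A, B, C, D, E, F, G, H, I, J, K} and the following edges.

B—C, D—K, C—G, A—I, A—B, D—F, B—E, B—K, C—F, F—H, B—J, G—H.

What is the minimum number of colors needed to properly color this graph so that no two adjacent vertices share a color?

3

The cycle B-K-D-F-C-B has odd length 5, so it cannot be 2-colored; at least 3 colors are needed.
3 colors suffice: color 1 → {B, F, G, I}; color 2 → {A, C, D, E, H, J}; color 3 → {K}. Each edge has distinct colors on its endpoints.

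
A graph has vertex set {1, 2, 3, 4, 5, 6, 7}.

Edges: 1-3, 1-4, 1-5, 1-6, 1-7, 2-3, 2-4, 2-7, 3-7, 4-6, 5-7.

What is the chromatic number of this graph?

1, 3, 7 form a triangle, so at least 3 colors are needed.
A valid assignment using 3 colors: 1=a, 2=a, 3=c, 4=b, 5=c, 6=c, 7=b. Every edge joins two different colors.

3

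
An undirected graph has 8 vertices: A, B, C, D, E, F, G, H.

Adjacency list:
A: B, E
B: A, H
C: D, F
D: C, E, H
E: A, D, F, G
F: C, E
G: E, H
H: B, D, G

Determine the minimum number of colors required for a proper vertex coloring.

The cycle E-A-B-H-D-E has odd length 5, so it cannot be 2-colored; at least 3 colors are needed.
3 colors suffice: A=green, B=blue, C=red, D=blue, E=red, F=blue, G=blue, H=red. Each edge has distinct colors on its endpoints.

3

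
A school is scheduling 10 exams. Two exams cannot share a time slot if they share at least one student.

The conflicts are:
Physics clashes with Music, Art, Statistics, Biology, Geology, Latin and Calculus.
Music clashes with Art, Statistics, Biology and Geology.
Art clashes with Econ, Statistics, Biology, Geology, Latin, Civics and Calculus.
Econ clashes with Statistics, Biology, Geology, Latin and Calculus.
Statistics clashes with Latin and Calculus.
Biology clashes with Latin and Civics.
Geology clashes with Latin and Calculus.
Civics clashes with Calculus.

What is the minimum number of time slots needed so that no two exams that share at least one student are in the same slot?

4

Physics, Art, Biology, Latin are mutually in conflict, so at least 4 time slots are needed.
A valid assignment using 4 time slots: Physics=2, Music=3, Art=1, Econ=2, Statistics=4, Biology=4, Geology=4, Latin=3, Civics=2, Calculus=3. Every pair that conflicts lands in different time slots.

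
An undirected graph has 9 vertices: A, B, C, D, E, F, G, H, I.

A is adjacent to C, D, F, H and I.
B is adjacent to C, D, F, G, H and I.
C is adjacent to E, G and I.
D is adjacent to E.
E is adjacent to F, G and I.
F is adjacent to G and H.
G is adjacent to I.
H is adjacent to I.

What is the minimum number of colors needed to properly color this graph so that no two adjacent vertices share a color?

C, E, G, I form a clique, so at least 4 colors are needed.
4 colors suffice: A=1, B=1, C=4, D=2, E=1, F=2, G=3, H=3, I=2. No two adjacent vertices share a color.

4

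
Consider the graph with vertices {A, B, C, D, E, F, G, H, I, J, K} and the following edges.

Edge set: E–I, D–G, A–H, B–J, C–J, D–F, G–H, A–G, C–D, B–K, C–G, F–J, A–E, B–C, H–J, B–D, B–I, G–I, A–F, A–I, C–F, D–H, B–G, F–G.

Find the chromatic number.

C, D, F, G form a clique, so at least 4 colors are needed.
4 colors suffice: color red → {E, G, J, K}; color blue → {B, F, H}; color green → {A, D}; color yellow → {C, I}. Every edge joins two different colors.

4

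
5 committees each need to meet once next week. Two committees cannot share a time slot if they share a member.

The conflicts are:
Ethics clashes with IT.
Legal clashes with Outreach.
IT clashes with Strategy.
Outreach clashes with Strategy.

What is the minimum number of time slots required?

IT and Strategy conflict, so at least 2 time slots are needed.
2 time slots suffice: time slot 1 → {IT, Outreach}; time slot 2 → {Ethics, Legal, Strategy}. No two conflicting committees share a time slot.

2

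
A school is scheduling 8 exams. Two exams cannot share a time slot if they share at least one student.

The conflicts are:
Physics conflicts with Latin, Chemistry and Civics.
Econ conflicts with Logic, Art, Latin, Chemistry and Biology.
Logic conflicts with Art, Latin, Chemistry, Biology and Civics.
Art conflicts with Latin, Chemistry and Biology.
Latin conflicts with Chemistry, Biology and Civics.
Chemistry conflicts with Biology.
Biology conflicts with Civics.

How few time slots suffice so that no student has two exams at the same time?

Econ, Logic, Art, Latin, Chemistry, Biology are mutually in conflict, so at least 6 time slots are needed.
Using 6 time slots: Physics=2, Econ=5, Logic=2, Art=6, Latin=1, Chemistry=4, Biology=3, Civics=4. Every pair that conflicts lands in different time slots.

6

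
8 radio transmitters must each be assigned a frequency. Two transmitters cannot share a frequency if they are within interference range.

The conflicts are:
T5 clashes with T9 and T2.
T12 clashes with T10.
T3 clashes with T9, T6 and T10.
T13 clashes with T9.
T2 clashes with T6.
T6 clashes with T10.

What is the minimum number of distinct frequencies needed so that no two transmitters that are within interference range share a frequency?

3

T3, T6, T10 all conflict with each other, so at least 3 frequencies are needed.
Using 3 frequencies: T5=2, T12=1, T3=3, T13=2, T9=1, T2=3, T6=1, T10=2. No two conflicting transmitters share a frequency.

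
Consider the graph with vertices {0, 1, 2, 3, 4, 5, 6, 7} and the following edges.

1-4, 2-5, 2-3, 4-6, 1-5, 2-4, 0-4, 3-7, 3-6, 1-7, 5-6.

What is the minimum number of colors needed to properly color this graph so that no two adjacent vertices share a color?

The cycle 7-1-4-6-3-7 has odd length 5, so it cannot be 2-colored; at least 3 colors are needed.
One proper 3-coloring: 0=blue, 1=blue, 2=blue, 3=red, 4=red, 5=red, 6=blue, 7=green. Each edge has distinct colors on its endpoints.

3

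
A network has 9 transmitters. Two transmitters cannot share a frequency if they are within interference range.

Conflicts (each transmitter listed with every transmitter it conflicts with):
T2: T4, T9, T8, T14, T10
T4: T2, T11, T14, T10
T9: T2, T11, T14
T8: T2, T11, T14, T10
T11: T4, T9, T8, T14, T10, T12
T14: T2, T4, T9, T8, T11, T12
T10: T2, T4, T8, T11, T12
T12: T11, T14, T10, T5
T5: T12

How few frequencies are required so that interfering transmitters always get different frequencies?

T2, T9, T14 are mutually in conflict, so at least 3 frequencies are needed.
3 frequencies suffice: frequency 1 → {T2, T11, T5}; frequency 2 → {T14, T10}; frequency 3 → {T4, T9, T8, T12}. No two conflicting transmitters share a frequency.

3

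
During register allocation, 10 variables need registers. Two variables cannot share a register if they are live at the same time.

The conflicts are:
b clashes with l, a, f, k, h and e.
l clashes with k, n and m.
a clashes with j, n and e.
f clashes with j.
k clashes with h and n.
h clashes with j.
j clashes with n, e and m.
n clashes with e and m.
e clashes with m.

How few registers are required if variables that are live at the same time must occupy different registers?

4

a, j, n, e pairwise conflict, so at least 4 registers are needed.
4 registers suffice: register 1 → {b, n}; register 2 → {l, j}; register 3 → {f, k, e}; register 4 → {a, h, m}. Every pair that conflicts lands in different registers.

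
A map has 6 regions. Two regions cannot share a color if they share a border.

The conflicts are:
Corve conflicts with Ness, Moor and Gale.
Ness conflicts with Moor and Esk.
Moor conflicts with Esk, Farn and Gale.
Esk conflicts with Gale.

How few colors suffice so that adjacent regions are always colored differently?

3

Moor, Esk, Gale pairwise conflict, so at least 3 colors are needed.
3 colors suffice: color 1 → {Moor}; color 2 → {Ness, Farn, Gale}; color 3 → {Corve, Esk}. Each listed conflict is separated.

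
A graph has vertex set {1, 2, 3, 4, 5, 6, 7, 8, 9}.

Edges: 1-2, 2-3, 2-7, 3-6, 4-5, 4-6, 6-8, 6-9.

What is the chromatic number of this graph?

2

4 and 6 are adjacent, so at least 2 colors are needed.
A valid assignment using 2 colors: 1=b, 2=a, 3=b, 4=b, 5=a, 6=a, 7=b, 8=b, 9=b. No two adjacent vertices share a color.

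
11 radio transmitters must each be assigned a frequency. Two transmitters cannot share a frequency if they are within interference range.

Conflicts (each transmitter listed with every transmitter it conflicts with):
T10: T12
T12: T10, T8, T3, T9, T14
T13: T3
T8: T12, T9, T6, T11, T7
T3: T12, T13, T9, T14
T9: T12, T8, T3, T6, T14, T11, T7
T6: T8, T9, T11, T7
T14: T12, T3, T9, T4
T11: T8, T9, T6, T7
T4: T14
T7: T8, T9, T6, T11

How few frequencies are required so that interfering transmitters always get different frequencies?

T8, T9, T6, T11, T7 are mutually in conflict, so at least 5 frequencies are needed.
5 frequencies suffice: T10=1, T12=2, T13=1, T8=3, T3=4, T9=1, T6=2, T14=3, T11=5, T4=1, T7=4. Every pair that conflicts lands in different frequencies.

5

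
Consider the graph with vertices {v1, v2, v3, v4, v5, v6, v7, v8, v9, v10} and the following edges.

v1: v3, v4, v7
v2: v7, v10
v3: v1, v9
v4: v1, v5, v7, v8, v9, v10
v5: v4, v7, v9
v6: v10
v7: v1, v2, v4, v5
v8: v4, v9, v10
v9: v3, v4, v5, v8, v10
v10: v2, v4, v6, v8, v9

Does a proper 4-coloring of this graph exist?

Yes

The chromatic number is 4. v4, v8, v9, v10 are mutually adjacent (a clique of size 4), so at least 4 colors are needed.
4 colors suffice: color 1 → {v2, v3, v4, v6}; color 2 → {v7, v9}; color 3 → {v1, v5, v10}; color 4 → {v8}.
That is already a proper 4-coloring.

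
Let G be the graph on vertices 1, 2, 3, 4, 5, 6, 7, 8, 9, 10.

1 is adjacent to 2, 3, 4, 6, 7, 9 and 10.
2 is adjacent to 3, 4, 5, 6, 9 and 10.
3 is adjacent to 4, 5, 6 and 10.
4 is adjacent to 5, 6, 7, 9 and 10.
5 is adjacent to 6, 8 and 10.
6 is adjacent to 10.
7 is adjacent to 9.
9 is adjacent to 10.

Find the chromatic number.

6

2, 3, 4, 5, 6, 10 form a clique, so at least 6 colors are needed.
6 colors suffice: color red → {4, 8}; color blue → {7, 10}; color green → {2}; color yellow → {1, 5}; color purple → {6, 9}; color orange → {3}. No two adjacent vertices share a color.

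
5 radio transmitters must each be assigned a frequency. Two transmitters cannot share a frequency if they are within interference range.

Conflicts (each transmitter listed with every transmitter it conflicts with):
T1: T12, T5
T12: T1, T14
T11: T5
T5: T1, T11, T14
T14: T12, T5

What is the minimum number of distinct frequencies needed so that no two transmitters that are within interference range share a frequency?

T12 and T14 conflict, so at least 2 frequencies are needed.
A valid assignment using 2 frequencies: T1=2, T12=1, T11=2, T5=1, T14=2. Each listed conflict is separated.

2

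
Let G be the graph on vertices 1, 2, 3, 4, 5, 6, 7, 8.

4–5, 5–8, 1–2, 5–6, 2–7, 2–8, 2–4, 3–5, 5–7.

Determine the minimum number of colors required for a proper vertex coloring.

2 and 7 are adjacent, so at least 2 colors are needed.
2 colors suffice: color a → {2, 5}; color b → {1, 3, 4, 6, 7, 8}. Every edge joins two different colors.

2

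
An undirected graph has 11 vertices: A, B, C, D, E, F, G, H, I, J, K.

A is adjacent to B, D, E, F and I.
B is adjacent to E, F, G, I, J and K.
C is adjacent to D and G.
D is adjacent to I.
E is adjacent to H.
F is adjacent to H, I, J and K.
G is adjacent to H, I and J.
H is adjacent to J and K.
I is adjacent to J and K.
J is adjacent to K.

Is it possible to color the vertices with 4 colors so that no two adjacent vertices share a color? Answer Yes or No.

No

B, F, I, J, K are pairwise adjacent (a clique of size 5), so at least 5 colors are needed.
So 4 colors are not enough.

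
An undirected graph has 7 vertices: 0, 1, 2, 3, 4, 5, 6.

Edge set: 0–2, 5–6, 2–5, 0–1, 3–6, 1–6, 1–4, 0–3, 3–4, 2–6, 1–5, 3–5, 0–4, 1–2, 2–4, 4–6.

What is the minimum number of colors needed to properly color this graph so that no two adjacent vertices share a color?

0, 1, 2, 4 are pairwise adjacent (a clique of size 4), so at least 4 colors are needed.
One proper 4-coloring: 0=yellow, 1=blue, 2=green, 3=blue, 4=red, 5=red, 6=yellow. No two adjacent vertices share a color.

4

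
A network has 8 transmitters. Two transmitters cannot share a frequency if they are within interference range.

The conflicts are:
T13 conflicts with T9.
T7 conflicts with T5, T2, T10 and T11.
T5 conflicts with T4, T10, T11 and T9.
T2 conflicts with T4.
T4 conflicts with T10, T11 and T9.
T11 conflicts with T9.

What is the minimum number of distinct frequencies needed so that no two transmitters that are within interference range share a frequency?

4

T5, T4, T11, T9 are mutually in conflict, so at least 4 frequencies are needed.
4 frequencies suffice: frequency 1 → {T13, T5, T2}; frequency 2 → {T7, T4}; frequency 3 → {T10, T11}; frequency 4 → {T9}. No two conflicting transmitters share a frequency.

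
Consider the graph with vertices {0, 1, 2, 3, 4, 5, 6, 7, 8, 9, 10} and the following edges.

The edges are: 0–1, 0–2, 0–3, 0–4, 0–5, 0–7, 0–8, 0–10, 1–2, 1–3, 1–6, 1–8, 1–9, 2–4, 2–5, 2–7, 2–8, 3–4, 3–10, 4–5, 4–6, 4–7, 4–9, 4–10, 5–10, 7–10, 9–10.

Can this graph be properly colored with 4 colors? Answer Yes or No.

The chromatic number is 4. 0, 3, 4, 10 are mutually adjacent (a clique of size 4), so at least 4 colors are needed.
4 colors suffice: color red → {1, 4}; color blue → {0, 6, 9}; color green → {2, 10}; color yellow → {3, 5, 7, 8}.
That is already a proper 4-coloring.

Yes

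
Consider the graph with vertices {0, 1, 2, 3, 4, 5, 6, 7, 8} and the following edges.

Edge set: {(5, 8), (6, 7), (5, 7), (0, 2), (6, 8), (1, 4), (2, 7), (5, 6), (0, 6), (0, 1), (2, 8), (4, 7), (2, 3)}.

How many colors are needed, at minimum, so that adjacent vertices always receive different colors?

3

5, 6, 7 form a triangle, so at least 3 colors are needed.
3 colors suffice: color red → {0, 3, 7, 8}; color blue → {2, 4, 6}; color green → {1, 5}. Each edge has distinct colors on its endpoints.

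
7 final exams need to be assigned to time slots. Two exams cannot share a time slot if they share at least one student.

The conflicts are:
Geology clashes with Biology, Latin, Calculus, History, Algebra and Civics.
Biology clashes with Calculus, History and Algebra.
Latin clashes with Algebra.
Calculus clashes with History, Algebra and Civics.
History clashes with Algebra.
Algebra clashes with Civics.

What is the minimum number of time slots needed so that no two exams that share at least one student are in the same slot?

5

Geology, Biology, Calculus, History, Algebra are mutually in conflict, so at least 5 time slots are needed.
5 time slots suffice: time slot 1 → {Geology}; time slot 2 → {Algebra}; time slot 3 → {Latin, Calculus}; time slot 4 → {Biology, Civics}; time slot 5 → {History}. Each listed conflict is separated.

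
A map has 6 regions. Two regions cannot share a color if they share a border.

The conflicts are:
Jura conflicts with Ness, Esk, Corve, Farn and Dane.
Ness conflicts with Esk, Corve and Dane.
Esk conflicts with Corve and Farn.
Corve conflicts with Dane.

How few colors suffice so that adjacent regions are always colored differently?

4

Jura, Ness, Corve, Dane pairwise conflict, so at least 4 colors are needed.
4 colors suffice: color 1 → {Jura}; color 2 → {Esk, Dane}; color 3 → {Ness, Farn}; color 4 → {Corve}. Every pair that conflicts lands in different colors.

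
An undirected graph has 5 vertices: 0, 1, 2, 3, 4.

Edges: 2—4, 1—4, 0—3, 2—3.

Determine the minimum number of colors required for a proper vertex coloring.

2

2 and 3 are adjacent, so at least 2 colors are needed.
A valid assignment using 2 colors: 0=a, 1=a, 2=a, 3=b, 4=b. No two adjacent vertices share a color.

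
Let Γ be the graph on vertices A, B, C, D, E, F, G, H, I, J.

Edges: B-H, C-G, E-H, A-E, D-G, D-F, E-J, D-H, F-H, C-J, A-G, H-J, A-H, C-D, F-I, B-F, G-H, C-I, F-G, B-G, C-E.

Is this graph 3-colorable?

B, F, G, H are pairwise adjacent (a clique of size 4), so at least 4 colors are needed.
So 3 colors are not enough.

No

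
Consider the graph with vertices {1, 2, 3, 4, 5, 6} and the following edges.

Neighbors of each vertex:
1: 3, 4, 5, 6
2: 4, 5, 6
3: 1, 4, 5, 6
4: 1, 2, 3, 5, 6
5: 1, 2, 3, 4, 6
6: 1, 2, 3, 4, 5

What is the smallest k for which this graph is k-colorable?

5

1, 3, 4, 5, 6 form a clique, so at least 5 colors are needed.
5 colors suffice: color a → {4}; color b → {5}; color c → {6}; color d → {1, 2}; color e → {3}. Every edge joins two different colors.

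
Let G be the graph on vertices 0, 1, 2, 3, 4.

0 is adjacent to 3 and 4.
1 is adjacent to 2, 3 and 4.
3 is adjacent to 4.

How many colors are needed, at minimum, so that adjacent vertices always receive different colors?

3

1, 3, 4 are pairwise adjacent, so at least 3 colors are needed.
3 colors suffice: 0=c, 1=c, 2=a, 3=b, 4=a. Every edge joins two different colors.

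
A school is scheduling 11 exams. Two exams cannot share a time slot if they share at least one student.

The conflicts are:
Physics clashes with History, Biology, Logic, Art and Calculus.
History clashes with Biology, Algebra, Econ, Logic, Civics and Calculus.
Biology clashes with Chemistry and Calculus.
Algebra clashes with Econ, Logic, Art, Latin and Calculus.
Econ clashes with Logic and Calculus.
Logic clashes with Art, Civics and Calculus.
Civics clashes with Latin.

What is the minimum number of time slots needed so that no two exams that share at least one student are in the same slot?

History, Algebra, Econ, Logic, Calculus pairwise conflict, so at least 5 time slots are needed.
5 time slots suffice: time slot 1 → {History, Chemistry, Art, Latin}; time slot 2 → {Biology, Logic}; time slot 3 → {Civics, Calculus}; time slot 4 → {Physics, Algebra}; time slot 5 → {Econ}. Each listed conflict is separated.

5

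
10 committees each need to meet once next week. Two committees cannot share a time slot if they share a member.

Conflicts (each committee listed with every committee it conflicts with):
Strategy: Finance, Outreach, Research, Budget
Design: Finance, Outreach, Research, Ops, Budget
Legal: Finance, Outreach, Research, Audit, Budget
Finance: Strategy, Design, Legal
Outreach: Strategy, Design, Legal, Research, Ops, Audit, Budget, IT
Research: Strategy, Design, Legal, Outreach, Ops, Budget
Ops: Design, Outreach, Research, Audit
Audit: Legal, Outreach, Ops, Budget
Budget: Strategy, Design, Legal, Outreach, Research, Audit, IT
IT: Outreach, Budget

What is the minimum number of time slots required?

4

Design, Outreach, Research, Ops pairwise conflict, so at least 4 time slots are needed.
Using 4 time slots: Strategy=4, Design=4, Legal=4, Finance=1, Outreach=1, Research=3, Ops=2, Audit=3, Budget=2, IT=3. No two conflicting committees share a time slot.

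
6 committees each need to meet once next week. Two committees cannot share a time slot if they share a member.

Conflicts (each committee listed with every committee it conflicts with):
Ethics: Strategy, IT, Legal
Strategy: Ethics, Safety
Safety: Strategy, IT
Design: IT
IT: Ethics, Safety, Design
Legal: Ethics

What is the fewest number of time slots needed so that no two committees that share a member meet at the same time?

Strategy and Safety conflict, so at least 2 time slots are needed.
2 time slots suffice: time slot 1 → {Strategy, IT, Legal}; time slot 2 → {Ethics, Safety, Design}. Each listed conflict is separated.

2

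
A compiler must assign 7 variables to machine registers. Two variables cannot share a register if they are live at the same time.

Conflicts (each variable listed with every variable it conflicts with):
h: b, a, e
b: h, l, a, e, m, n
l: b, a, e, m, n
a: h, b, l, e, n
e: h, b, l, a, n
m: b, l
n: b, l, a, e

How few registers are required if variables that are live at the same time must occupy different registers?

b, l, a, e, n all conflict with each other, so at least 5 registers are needed.
5 registers suffice: register 1 → {b}; register 2 → {e, m}; register 3 → {h, l}; register 4 → {a}; register 5 → {n}. Every pair that conflicts lands in different registers.

5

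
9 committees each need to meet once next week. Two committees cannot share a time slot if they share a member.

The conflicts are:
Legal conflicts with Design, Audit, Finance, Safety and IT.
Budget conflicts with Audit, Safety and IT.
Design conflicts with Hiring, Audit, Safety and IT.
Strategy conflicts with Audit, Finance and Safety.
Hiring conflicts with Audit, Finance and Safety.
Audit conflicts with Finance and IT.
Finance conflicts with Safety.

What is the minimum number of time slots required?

4

Legal, Design, Audit, IT are mutually in conflict, so at least 4 time slots are needed.
A valid assignment using 4 time slots: Legal=2, Budget=2, Design=3, Strategy=2, Hiring=2, Audit=1, Finance=3, Safety=1, IT=4. No two conflicting committees share a time slot.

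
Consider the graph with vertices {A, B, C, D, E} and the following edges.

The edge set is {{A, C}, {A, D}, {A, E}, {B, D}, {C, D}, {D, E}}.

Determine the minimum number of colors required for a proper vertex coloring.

3

A, D, E form a triangle, so at least 3 colors are needed.
A valid assignment using 3 colors: A=2, B=2, C=3, D=1, E=3. Each edge has distinct colors on its endpoints.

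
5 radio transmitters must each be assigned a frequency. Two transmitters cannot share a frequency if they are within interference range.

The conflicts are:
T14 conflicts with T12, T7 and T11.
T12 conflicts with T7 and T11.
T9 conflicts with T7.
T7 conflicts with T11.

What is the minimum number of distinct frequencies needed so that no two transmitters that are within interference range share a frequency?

T14, T12, T7, T11 all conflict with each other, so at least 4 frequencies are needed.
4 frequencies suffice: frequency 1 → {T7}; frequency 2 → {T9, T11}; frequency 3 → {T12}; frequency 4 → {T14}. Every pair that conflicts lands in different frequencies.

4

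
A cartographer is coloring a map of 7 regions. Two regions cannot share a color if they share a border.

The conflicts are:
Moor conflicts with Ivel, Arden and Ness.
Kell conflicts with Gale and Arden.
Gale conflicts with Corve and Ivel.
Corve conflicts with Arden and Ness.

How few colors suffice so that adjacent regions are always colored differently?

The cycle Kell-Gale-Ivel-Moor-Arden-Kell has odd length 5, so it cannot be 2-colored; at least 3 colors are needed.
3 colors suffice: color 1 → {Moor, Kell, Corve}; color 2 → {Gale, Arden, Ness}; color 3 → {Ivel}. No two conflicting regions share a color.

3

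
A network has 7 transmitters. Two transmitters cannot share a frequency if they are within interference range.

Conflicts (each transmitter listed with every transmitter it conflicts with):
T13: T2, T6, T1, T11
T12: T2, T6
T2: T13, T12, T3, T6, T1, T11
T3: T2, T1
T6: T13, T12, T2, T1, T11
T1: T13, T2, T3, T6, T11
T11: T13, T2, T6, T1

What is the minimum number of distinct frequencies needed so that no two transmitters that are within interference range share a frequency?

T13, T2, T6, T1, T11 pairwise conflict, so at least 5 frequencies are needed.
Using 5 frequencies: T13=5, T12=3, T2=1, T3=2, T6=2, T1=3, T11=4. Every pair that conflicts lands in different frequencies.

5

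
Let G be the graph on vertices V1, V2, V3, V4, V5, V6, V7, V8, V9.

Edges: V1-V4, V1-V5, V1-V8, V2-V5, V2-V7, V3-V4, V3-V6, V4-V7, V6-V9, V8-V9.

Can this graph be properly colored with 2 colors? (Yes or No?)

No

The cycle V7-V4-V1-V5-V2-V7 has odd length 5, so it cannot be 2-colored; at least 3 colors are needed.
So 2 colors are not enough.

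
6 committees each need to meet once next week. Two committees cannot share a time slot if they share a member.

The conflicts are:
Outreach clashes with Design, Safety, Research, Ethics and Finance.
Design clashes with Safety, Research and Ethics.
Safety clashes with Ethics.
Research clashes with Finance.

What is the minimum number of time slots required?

4

Outreach, Design, Safety, Ethics are mutually in conflict, so at least 4 time slots are needed.
4 time slots suffice: time slot 1 → {Outreach}; time slot 2 → {Design, Finance}; time slot 3 → {Safety, Research}; time slot 4 → {Ethics}. Each listed conflict is separated.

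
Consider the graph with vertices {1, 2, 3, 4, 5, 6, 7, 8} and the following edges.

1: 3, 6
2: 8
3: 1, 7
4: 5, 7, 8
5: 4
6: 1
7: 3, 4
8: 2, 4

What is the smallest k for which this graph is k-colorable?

2

1 and 3 are adjacent, so at least 2 colors are needed.
2 colors suffice: 1=b, 2=a, 3=a, 4=a, 5=b, 6=a, 7=b, 8=b. Every edge joins two different colors.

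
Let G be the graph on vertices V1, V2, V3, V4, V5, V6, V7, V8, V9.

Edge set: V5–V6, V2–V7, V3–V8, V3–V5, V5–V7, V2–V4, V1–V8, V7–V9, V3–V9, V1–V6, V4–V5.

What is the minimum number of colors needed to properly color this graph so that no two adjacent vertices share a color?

3

The cycle V5-V3-V8-V1-V6-V5 has odd length 5, so it cannot be 2-colored; at least 3 colors are needed.
3 colors suffice: V1=3, V2=1, V3=2, V4=2, V5=1, V6=2, V7=2, V8=1, V9=1. Each edge has distinct colors on its endpoints.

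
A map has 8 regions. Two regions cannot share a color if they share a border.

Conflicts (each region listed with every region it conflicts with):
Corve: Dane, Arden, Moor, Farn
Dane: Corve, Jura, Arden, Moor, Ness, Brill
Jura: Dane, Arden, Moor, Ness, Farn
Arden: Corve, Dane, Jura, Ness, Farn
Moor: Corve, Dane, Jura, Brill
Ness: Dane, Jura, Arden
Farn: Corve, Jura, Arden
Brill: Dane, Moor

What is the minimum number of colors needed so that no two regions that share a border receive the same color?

Dane, Jura, Arden, Ness pairwise conflict, so at least 4 colors are needed.
4 colors suffice: color 1 → {Dane, Farn}; color 2 → {Corve, Jura, Brill}; color 3 → {Arden, Moor}; color 4 → {Ness}. Each listed conflict is separated.

4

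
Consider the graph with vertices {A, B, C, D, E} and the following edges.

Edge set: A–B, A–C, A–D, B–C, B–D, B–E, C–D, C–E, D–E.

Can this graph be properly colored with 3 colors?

No

A, B, C, D are mutually adjacent (a clique of size 4), so at least 4 colors are needed.
So 3 colors are not enough.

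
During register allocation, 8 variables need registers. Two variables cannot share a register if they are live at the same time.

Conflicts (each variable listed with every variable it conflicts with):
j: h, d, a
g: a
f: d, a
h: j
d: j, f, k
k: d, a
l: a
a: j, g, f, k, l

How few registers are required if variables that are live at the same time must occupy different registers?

j and h conflict, so at least 2 registers are needed.
Using 2 registers: j=2, g=2, f=2, h=1, d=1, k=2, l=2, a=1. No two conflicting variables share a register.

2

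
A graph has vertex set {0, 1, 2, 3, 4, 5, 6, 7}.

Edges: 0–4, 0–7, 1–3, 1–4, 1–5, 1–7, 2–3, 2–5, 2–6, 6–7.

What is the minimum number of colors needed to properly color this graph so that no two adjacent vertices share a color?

3

The cycle 2-5-1-7-6-2 has odd length 5, so it cannot be 2-colored; at least 3 colors are needed.
3 colors suffice: color red → {0, 1, 2}; color blue → {3, 4, 5, 7}; color green → {6}. Every edge joins two different colors.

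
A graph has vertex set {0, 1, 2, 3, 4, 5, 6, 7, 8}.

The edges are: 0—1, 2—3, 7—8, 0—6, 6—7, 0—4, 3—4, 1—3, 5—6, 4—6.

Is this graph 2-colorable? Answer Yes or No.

0, 4, 6 are mutually adjacent, so at least 3 colors are needed.
So 2 colors are not enough.

No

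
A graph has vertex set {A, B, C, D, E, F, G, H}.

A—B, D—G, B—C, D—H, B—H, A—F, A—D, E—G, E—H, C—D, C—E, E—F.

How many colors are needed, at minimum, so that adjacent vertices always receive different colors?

The cycle A-D-C-E-F-A has odd length 5, so it cannot be 2-colored; at least 3 colors are needed.
3 colors suffice: color 1 → {B, D, E}; color 2 → {A, C, G, H}; color 3 → {F}. No two adjacent vertices share a color.

3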